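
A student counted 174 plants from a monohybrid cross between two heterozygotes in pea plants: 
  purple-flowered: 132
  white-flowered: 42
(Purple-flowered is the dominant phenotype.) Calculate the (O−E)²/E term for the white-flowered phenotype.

For a monohybrid cross between heterozygotes with complete dominance, the expected phenotypic ratio is 3:1.
Total ratio parts = 4. Expected numbers out of 174:
  purple-flowered: 174 × 3/4 = 130.5
  white-flowered: 174 × 1/4 = 43.5
Contribution of white-flowered: (42 − 43.5)² / 43.5 = 0.0517

0.052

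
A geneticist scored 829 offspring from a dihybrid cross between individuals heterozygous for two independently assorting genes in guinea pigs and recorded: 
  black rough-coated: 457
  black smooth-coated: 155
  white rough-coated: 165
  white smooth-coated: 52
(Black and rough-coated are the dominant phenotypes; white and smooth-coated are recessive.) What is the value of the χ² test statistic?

A dihybrid F₂ with independent assortment and complete dominance at both loci gives a 9:3:3:1 phenotypic ratio.
Expected counts for N = 829 under a 9:3:3:1 ratio (total parts = 16):
  black rough-coated: 829 × 9/16 = 466.3125
  black smooth-coated: 829 × 3/16 = 155.4375
  white rough-coated: 829 × 3/16 = 155.4375
  white smooth-coated: 829 × 1/16 = 51.8125
χ² = Σ (O − E)² / E
  black rough-coated: (457 − 466.3125)² / 466.3125 = 0.1860
  black smooth-coated: (155 − 155.4375)² / 155.4375 = 0.0012
  white rough-coated: (165 − 155.4375)² / 155.4375 = 0.5883
  white smooth-coated: (52 − 51.8125)² / 51.8125 = 0.0007
χ² = 0.1860 + 0.0012 + 0.5883 + 0.0007 = 0.7762 ≈ 0.776

0.776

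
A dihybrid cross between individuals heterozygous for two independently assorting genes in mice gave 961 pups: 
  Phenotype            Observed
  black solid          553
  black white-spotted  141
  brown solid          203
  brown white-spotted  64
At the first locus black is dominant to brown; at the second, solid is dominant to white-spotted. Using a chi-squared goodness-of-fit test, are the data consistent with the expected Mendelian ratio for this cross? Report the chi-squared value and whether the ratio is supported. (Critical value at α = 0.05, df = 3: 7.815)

A dihybrid F₂ with independent assortment and complete dominance at both loci gives a 9:3:3:1 phenotypic ratio.
Under the 9:3:3:1 hypothesis (Σ ratio = 16, N = 961):
  black solid: 961 × 9/16 = 540.5625
  black white-spotted: 961 × 3/16 = 180.1875
  brown solid: 961 × 3/16 = 180.1875
  brown white-spotted: 961 × 1/16 = 60.0625
χ² = Σ (O − E)² / E
  black solid: (553 − 540.5625)² / 540.5625 = 0.2862
  black white-spotted: (141 − 180.1875)² / 180.1875 = 8.5226
  brown solid: (203 − 180.1875)² / 180.1875 = 2.8882
  brown white-spotted: (64 − 60.0625)² / 60.0625 = 0.2581
χ² = 0.2862 + 8.5226 + 2.8882 + 0.2581 = 11.9551 ≈ 11.955
Degrees of freedom = 4 − 1 = 3; critical value at α = 0.05 is 7.815.
Since 11.955 > 7.815, we reject the null hypothesis — the data do not fit the 9:3:3:1 ratio.

11.955; not consistent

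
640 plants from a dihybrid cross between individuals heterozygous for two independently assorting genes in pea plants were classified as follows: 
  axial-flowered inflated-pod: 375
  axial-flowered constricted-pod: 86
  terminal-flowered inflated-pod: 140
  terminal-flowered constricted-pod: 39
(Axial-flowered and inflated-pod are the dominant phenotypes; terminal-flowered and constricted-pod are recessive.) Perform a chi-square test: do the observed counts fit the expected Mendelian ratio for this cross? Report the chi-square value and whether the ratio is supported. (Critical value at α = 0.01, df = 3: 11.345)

13.617; not consistent

A dihybrid F₂ with independent assortment and complete dominance at both loci gives a 9:3:3:1 phenotypic ratio.
The 9:3:3:1 ratio has 16 parts, so with N = 640 the expected counts are:
  axial-flowered inflated-pod: 640 × 9/16 = 360
  axial-flowered constricted-pod: 640 × 3/16 = 120
  terminal-flowered inflated-pod: 640 × 3/16 = 120
  terminal-flowered constricted-pod: 640 × 1/16 = 40
χ² = Σ (O − E)² / E
  axial-flowered inflated-pod: (375 − 360)² / 360 = 0.6250
  axial-flowered constricted-pod: (86 − 120)² / 120 = 9.6333
  terminal-flowered inflated-pod: (140 − 120)² / 120 = 3.3333
  terminal-flowered constricted-pod: (39 − 40)² / 40 = 0.0250
χ² = 0.6250 + 9.6333 + 3.3333 + 0.0250 = 13.6166 ≈ 13.617
Degrees of freedom = 4 − 1 = 3; critical value at α = 0.01 is 11.345.
Since 13.617 > 11.345, we reject the null hypothesis — the data do not fit the 9:3:3:1 ratio.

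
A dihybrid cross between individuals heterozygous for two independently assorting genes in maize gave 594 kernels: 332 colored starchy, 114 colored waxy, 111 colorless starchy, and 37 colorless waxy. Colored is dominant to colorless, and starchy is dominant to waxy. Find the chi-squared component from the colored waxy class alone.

0.062

A dihybrid F₂ with independent assortment and complete dominance at both loci gives a 9:3:3:1 phenotypic ratio.
Total ratio parts = 16. Expected numbers out of 594:
  colored starchy: 594 × 9/16 = 334.125
  colored waxy: 594 × 3/16 = 111.375
  colorless starchy: 594 × 3/16 = 111.375
  colorless waxy: 594 × 1/16 = 37.125
Contribution of colored waxy: (114 − 111.375)² / 111.375 = 0.0619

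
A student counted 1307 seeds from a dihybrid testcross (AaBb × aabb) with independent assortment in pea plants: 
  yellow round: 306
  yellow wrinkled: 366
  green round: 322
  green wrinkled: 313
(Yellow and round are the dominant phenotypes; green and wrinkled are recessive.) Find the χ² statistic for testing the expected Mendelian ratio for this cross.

6.680

A dihybrid testcross with independent assortment gives a 1:1:1:1 ratio.
Under the 1:1:1:1 hypothesis (Σ ratio = 4, N = 1307):
  yellow round: 1307 × 1/4 = 326.75
  yellow wrinkled: 1307 × 1/4 = 326.75
  green round: 1307 × 1/4 = 326.75
  green wrinkled: 1307 × 1/4 = 326.75
χ² = Σ (O − E)² / E
  yellow round: (306 − 326.75)² / 326.75 = 1.3177
  yellow wrinkled: (366 − 326.75)² / 326.75 = 4.7148
  green round: (322 − 326.75)² / 326.75 = 0.0691
  green wrinkled: (313 − 326.75)² / 326.75 = 0.5786
χ² = 1.3177 + 4.7148 + 0.0691 + 0.5786 = 6.6802 ≈ 6.680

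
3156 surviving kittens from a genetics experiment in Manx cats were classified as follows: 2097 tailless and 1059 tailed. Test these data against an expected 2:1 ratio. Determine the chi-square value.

0.070

Total ratio parts = 3. Expected numbers out of 3156:
  tailless: 3156 × 2/3 = 2104
  tailed: 3156 × 1/3 = 1052
χ² = Σ (O − E)² / E
  tailless: (2097 − 2104)² / 2104 = 0.0233
  tailed: (1059 − 1052)² / 1052 = 0.0466
χ² = 0.0233 + 0.0466 = 0.0699 ≈ 0.070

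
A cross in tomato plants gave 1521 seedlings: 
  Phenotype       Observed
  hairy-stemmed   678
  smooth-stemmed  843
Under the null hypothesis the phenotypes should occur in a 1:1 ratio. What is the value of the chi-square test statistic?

Expected counts for N = 1521 under a 1:1 ratio (total parts = 2):
  hairy-stemmed: 1521 × 1/2 = 760.5
  smooth-stemmed: 1521 × 1/2 = 760.5
χ² = Σ (O − E)² / E
  hairy-stemmed: (678 − 760.5)² / 760.5 = 8.9497
  smooth-stemmed: (843 − 760.5)² / 760.5 = 8.9497
χ² = 8.9497 + 8.9497 = 17.8994 ≈ 17.899

17.899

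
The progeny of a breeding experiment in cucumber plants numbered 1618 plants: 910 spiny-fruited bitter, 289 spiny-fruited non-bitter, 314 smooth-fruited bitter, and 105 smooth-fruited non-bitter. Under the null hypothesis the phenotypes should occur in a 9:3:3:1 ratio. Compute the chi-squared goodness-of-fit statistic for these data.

Total ratio parts = 16. Expected numbers out of 1618:
  spiny-fruited bitter: 1618 × 9/16 = 910.125
  spiny-fruited non-bitter: 1618 × 3/16 = 303.375
  smooth-fruited bitter: 1618 × 3/16 = 303.375
  smooth-fruited non-bitter: 1618 × 1/16 = 101.125
χ² = Σ (O − E)² / E
  spiny-fruited bitter: (910 − 910.125)² / 910.125 = 0.0000
  spiny-fruited non-bitter: (289 − 303.375)² / 303.375 = 0.6811
  smooth-fruited bitter: (314 − 303.375)² / 303.375 = 0.3721
  smooth-fruited non-bitter: (105 − 101.125)² / 101.125 = 0.1485
χ² = 0.0000 + 0.6811 + 0.3721 + 0.1485 = 1.2017 ≈ 1.202

1.202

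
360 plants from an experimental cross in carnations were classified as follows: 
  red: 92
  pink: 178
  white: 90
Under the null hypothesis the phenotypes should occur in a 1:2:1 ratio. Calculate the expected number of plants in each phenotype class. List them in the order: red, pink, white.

Under the 1:2:1 hypothesis (Σ ratio = 4, N = 360):
  red: 360 × 1/4 = 90
  pink: 360 × 2/4 = 180
  white: 360 × 1/4 = 90

90, 180, 90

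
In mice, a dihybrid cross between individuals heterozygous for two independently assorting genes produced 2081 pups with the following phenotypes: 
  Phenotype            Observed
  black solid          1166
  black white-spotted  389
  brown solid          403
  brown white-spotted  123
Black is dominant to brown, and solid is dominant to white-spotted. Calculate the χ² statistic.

0.826

A dihybrid F₂ with independent assortment and complete dominance at both loci gives a 9:3:3:1 phenotypic ratio.
Under the 9:3:3:1 hypothesis (Σ ratio = 16, N = 2081):
  black solid: 2081 × 9/16 = 1170.5625
  black white-spotted: 2081 × 3/16 = 390.1875
  brown solid: 2081 × 3/16 = 390.1875
  brown white-spotted: 2081 × 1/16 = 130.0625
χ² = Σ (O − E)² / E
  black solid: (1166 − 1170.5625)² / 1170.5625 = 0.0178
  black white-spotted: (389 − 390.1875)² / 390.1875 = 0.0036
  brown solid: (403 − 390.1875)² / 390.1875 = 0.4207
  brown white-spotted: (123 − 130.0625)² / 130.0625 = 0.3835
χ² = 0.0178 + 0.0036 + 0.4207 + 0.3835 = 0.8256 ≈ 0.826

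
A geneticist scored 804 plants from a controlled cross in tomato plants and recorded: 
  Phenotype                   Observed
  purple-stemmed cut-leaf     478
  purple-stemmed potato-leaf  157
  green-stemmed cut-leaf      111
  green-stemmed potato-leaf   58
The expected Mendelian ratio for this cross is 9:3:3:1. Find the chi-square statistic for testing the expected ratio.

Total ratio parts = 16. Expected numbers out of 804:
  purple-stemmed cut-leaf: 804 × 9/16 = 452.25
  purple-stemmed potato-leaf: 804 × 3/16 = 150.75
  green-stemmed cut-leaf: 804 × 3/16 = 150.75
  green-stemmed potato-leaf: 804 × 1/16 = 50.25
χ² = Σ (O − E)² / E
  purple-stemmed cut-leaf: (478 − 452.25)² / 452.25 = 1.4661
  purple-stemmed potato-leaf: (157 − 150.75)² / 150.75 = 0.2591
  green-stemmed cut-leaf: (111 − 150.75)² / 150.75 = 10.4813
  green-stemmed potato-leaf: (58 − 50.25)² / 50.25 = 1.1953
χ² = 1.4661 + 0.2591 + 10.4813 + 1.1953 = 13.4018 ≈ 13.402

13.402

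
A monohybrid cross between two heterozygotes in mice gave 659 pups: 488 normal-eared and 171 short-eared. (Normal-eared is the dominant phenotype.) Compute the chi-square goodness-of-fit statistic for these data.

For a monohybrid cross between heterozygotes with complete dominance, the expected phenotypic ratio is 3:1.
Total ratio parts = 4. Expected numbers out of 659:
  normal-eared: 659 × 3/4 = 494.25
  short-eared: 659 × 1/4 = 164.75
χ² = Σ (O − E)² / E
  normal-eared: (488 − 494.25)² / 494.25 = 0.0790
  short-eared: (171 − 164.75)² / 164.75 = 0.2371
χ² = 0.0790 + 0.2371 = 0.3161 ≈ 0.316

0.316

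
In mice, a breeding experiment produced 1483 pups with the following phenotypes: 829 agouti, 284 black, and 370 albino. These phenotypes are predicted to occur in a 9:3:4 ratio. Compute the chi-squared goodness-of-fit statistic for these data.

0.161

Under the 9:3:4 hypothesis (Σ ratio = 16, N = 1483):
  agouti: 1483 × 9/16 = 834.1875
  black: 1483 × 3/16 = 278.0625
  albino: 1483 × 4/16 = 370.75
χ² = Σ (O − E)² / E
  agouti: (829 − 834.1875)² / 834.1875 = 0.0323
  black: (284 − 278.0625)² / 278.0625 = 0.1268
  albino: (370 − 370.75)² / 370.75 = 0.0015
χ² = 0.0323 + 0.1268 + 0.0015 = 0.1606 ≈ 0.161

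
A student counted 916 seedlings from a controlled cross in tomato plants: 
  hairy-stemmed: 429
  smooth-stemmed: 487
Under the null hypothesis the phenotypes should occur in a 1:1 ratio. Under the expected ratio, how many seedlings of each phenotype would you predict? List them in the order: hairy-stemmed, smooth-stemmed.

458, 458

Total ratio parts = 2. Expected numbers out of 916:
  hairy-stemmed: 916 × 1/2 = 458
  smooth-stemmed: 916 × 1/2 = 458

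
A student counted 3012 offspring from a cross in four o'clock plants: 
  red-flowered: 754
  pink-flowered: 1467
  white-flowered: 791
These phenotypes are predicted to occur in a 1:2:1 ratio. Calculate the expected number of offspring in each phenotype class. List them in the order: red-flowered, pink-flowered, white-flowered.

753, 1506, 753

Total ratio parts = 4. Expected numbers out of 3012:
  red-flowered: 3012 × 1/4 = 753
  pink-flowered: 3012 × 2/4 = 1506
  white-flowered: 3012 × 1/4 = 753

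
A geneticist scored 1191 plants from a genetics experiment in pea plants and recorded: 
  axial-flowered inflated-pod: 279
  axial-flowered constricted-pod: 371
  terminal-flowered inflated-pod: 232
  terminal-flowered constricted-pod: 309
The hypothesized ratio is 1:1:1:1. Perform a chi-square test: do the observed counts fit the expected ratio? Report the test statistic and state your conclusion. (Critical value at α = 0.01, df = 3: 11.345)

34.145; not consistent

Expected counts for N = 1191 under a 1:1:1:1 ratio (total parts = 4):
  axial-flowered inflated-pod: 1191 × 1/4 = 297.75
  axial-flowered constricted-pod: 1191 × 1/4 = 297.75
  terminal-flowered inflated-pod: 1191 × 1/4 = 297.75
  terminal-flowered constricted-pod: 1191 × 1/4 = 297.75
χ² = Σ (O − E)² / E
  axial-flowered inflated-pod: (279 − 297.75)² / 297.75 = 1.1807
  axial-flowered constricted-pod: (371 − 297.75)² / 297.75 = 18.0204
  terminal-flowered inflated-pod: (232 − 297.75)² / 297.75 = 14.5191
  terminal-flowered constricted-pod: (309 − 297.75)² / 297.75 = 0.4251
χ² = 1.1807 + 18.0204 + 14.5191 + 0.4251 = 34.1453 ≈ 34.145
Degrees of freedom = 4 − 1 = 3; critical value at α = 0.01 is 11.345.
Since 34.145 > 11.345, we reject the null hypothesis — the data do not fit the 1:1:1:1 ratio.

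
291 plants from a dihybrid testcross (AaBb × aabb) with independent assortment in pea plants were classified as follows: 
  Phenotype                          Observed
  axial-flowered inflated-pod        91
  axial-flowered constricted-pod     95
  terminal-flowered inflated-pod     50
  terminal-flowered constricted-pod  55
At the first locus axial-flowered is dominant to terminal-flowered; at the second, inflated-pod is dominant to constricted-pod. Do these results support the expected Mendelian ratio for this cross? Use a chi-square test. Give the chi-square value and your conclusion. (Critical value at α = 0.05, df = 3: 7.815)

A dihybrid testcross with independent assortment gives a 1:1:1:1 ratio.
The 1:1:1:1 ratio has 4 parts, so with N = 291 the expected counts are:
  axial-flowered inflated-pod: 291 × 1/4 = 72.75
  axial-flowered constricted-pod: 291 × 1/4 = 72.75
  terminal-flowered inflated-pod: 291 × 1/4 = 72.75
  terminal-flowered constricted-pod: 291 × 1/4 = 72.75
χ² = Σ (O − E)² / E
  axial-flowered inflated-pod: (91 − 72.75)² / 72.75 = 4.5782
  axial-flowered constricted-pod: (95 − 72.75)² / 72.75 = 6.8050
  terminal-flowered inflated-pod: (50 − 72.75)² / 72.75 = 7.1143
  terminal-flowered constricted-pod: (55 − 72.75)² / 72.75 = 4.3308
χ² = 4.5782 + 6.8050 + 7.1143 + 4.3308 = 22.8283 ≈ 22.828
Degrees of freedom = 4 − 1 = 3; critical value at α = 0.05 is 7.815.
Since 22.828 > 7.815, we reject the null hypothesis — the data do not fit the 1:1:1:1 ratio.

22.828; not consistent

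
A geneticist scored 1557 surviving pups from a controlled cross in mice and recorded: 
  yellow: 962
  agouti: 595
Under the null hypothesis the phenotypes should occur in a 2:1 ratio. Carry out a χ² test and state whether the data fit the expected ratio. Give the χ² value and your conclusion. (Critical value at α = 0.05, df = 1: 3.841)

Under the 2:1 hypothesis (Σ ratio = 3, N = 1557):
  yellow: 1557 × 2/3 = 1038
  agouti: 1557 × 1/3 = 519
χ² = Σ (O − E)² / E
  yellow: (962 − 1038)² / 1038 = 5.5645
  agouti: (595 − 519)² / 519 = 11.1291
χ² = 5.5645 + 11.1291 = 16.6936 ≈ 16.694
Degrees of freedom = 2 − 1 = 1; critical value at α = 0.05 is 3.841.
Since 16.694 > 3.841, we reject the null hypothesis — the data do not fit the 2:1 ratio.

16.694; not consistent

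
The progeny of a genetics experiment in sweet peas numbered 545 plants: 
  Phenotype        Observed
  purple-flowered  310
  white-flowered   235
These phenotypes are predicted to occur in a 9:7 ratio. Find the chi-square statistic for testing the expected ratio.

The 9:7 ratio has 16 parts, so with N = 545 the expected counts are:
  purple-flowered: 545 × 9/16 = 306.5625
  white-flowered: 545 × 7/16 = 238.4375
χ² = Σ (O − E)² / E
  purple-flowered: (310 − 306.5625)² / 306.5625 = 0.0385
  white-flowered: (235 − 238.4375)² / 238.4375 = 0.0496
χ² = 0.0385 + 0.0496 = 0.0881 ≈ 0.088

0.088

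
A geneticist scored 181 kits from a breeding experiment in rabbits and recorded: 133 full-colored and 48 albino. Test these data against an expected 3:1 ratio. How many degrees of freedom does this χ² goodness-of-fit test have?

A goodness-of-fit test with 2 phenotype classes has df = 2 − 1 = 1.

1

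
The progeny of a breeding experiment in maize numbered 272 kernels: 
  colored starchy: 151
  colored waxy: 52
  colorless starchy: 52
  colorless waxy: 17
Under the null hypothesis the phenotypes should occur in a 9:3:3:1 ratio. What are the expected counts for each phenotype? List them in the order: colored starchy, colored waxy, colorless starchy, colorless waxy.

The 9:3:3:1 ratio has 16 parts, so with N = 272 the expected counts are:
  colored starchy: 272 × 9/16 = 153
  colored waxy: 272 × 3/16 = 51
  colorless starchy: 272 × 3/16 = 51
  colorless waxy: 272 × 1/16 = 17

153, 51, 51, 17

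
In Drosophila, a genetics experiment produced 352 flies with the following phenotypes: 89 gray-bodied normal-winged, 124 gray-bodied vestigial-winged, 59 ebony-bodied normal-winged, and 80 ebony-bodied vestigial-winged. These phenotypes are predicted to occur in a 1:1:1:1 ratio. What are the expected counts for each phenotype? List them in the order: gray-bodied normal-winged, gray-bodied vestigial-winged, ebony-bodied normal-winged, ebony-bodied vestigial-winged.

88, 88, 88, 88

Expected counts for N = 352 under a 1:1:1:1 ratio (total parts = 4):
  gray-bodied normal-winged: 352 × 1/4 = 88
  gray-bodied vestigial-winged: 352 × 1/4 = 88
  ebony-bodied normal-winged: 352 × 1/4 = 88
  ebony-bodied vestigial-winged: 352 × 1/4 = 88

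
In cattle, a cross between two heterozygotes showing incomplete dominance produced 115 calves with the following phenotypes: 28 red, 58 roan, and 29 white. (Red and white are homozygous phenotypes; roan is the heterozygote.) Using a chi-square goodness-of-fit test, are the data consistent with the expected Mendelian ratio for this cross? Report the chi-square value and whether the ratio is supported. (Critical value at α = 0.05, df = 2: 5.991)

0.026; consistent

With incomplete dominance, a heterozygote × heterozygote cross gives a 1:2:1 phenotypic ratio.
Total ratio parts = 4. Expected numbers out of 115:
  red: 115 × 1/4 = 28.75
  roan: 115 × 2/4 = 57.5
  white: 115 × 1/4 = 28.75
χ² = Σ (O − E)² / E
  red: (28 − 28.75)² / 28.75 = 0.0196
  roan: (58 − 57.5)² / 57.5 = 0.0043
  white: (29 − 28.75)² / 28.75 = 0.0022
χ² = 0.0196 + 0.0043 + 0.0022 = 0.0261 ≈ 0.026
Degrees of freedom = 3 − 1 = 2; critical value at α = 0.05 is 5.991.
Since 0.026 < 5.991, we fail to reject the null hypothesis — the data are consistent with the 1:2:1 ratio.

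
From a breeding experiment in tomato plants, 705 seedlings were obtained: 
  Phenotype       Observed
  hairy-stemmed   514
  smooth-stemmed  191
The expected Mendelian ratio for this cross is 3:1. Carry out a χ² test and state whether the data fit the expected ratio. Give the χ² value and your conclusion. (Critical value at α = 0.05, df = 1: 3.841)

1.646; consistent

Under the 3:1 hypothesis (Σ ratio = 4, N = 705):
  hairy-stemmed: 705 × 3/4 = 528.75
  smooth-stemmed: 705 × 1/4 = 176.25
χ² = Σ (O − E)² / E
  hairy-stemmed: (514 − 528.75)² / 528.75 = 0.4115
  smooth-stemmed: (191 − 176.25)² / 176.25 = 1.2344
χ² = 0.4115 + 1.2344 = 1.6459 ≈ 1.646
Degrees of freedom = 2 − 1 = 1; critical value at α = 0.05 is 3.841.
Since 1.646 < 3.841, we fail to reject the null hypothesis — the data are consistent with the 3:1 ratio.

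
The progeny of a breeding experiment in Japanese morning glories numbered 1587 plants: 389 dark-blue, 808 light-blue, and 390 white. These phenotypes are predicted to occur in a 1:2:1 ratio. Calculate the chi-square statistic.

Under the 1:2:1 hypothesis (Σ ratio = 4, N = 1587):
  dark-blue: 1587 × 1/4 = 396.75
  light-blue: 1587 × 2/4 = 793.5
  white: 1587 × 1/4 = 396.75
χ² = Σ (O − E)² / E
  dark-blue: (389 − 396.75)² / 396.75 = 0.1514
  light-blue: (808 − 793.5)² / 793.5 = 0.2650
  white: (390 − 396.75)² / 396.75 = 0.1148
χ² = 0.1514 + 0.2650 + 0.1148 = 0.5312 ≈ 0.531

0.531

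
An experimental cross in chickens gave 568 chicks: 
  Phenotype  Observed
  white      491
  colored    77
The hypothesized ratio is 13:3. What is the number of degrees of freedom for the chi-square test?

A goodness-of-fit test with 2 phenotype classes has df = 2 − 1 = 1.

1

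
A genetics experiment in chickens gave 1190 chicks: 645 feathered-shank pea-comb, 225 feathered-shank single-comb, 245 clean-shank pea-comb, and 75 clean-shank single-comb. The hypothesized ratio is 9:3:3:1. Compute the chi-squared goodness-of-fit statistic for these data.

The 9:3:3:1 ratio has 16 parts, so with N = 1190 the expected counts are:
  feathered-shank pea-comb: 1190 × 9/16 = 669.375
  feathered-shank single-comb: 1190 × 3/16 = 223.125
  clean-shank pea-comb: 1190 × 3/16 = 223.125
  clean-shank single-comb: 1190 × 1/16 = 74.375
χ² = Σ (O − E)² / E
  feathered-shank pea-comb: (645 − 669.375)² / 669.375 = 0.8876
  feathered-shank single-comb: (225 − 223.125)² / 223.125 = 0.0158
  clean-shank pea-comb: (245 − 223.125)² / 223.125 = 2.1446
  clean-shank single-comb: (75 − 74.375)² / 74.375 = 0.0053
χ² = 0.8876 + 0.0158 + 2.1446 + 0.0053 = 3.0533 ≈ 3.053

3.053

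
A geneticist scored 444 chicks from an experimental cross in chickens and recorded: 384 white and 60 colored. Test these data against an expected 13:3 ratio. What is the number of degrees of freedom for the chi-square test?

A goodness-of-fit test with 2 phenotype classes has df = 2 − 1 = 1.

1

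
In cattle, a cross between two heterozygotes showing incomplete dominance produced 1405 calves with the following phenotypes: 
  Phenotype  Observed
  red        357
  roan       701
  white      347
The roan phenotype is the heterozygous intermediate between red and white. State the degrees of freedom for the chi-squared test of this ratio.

With incomplete dominance, a heterozygote × heterozygote cross gives a 1:2:1 phenotypic ratio.
A goodness-of-fit test with 3 phenotype classes has df = 3 − 1 = 2.

2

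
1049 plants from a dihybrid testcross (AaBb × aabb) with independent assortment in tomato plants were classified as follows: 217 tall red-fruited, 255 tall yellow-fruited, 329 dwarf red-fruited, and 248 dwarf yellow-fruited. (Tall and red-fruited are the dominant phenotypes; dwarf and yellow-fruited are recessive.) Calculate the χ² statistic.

25.772

A dihybrid testcross with independent assortment gives a 1:1:1:1 ratio.
Expected counts for N = 1049 under a 1:1:1:1 ratio (total parts = 4):
  tall red-fruited: 1049 × 1/4 = 262.25
  tall yellow-fruited: 1049 × 1/4 = 262.25
  dwarf red-fruited: 1049 × 1/4 = 262.25
  dwarf yellow-fruited: 1049 × 1/4 = 262.25
χ² = Σ (O − E)² / E
  tall red-fruited: (217 − 262.25)² / 262.25 = 7.8077
  tall yellow-fruited: (255 − 262.25)² / 262.25 = 0.2004
  dwarf red-fruited: (329 − 262.25)² / 262.25 = 16.9898
  dwarf yellow-fruited: (248 − 262.25)² / 262.25 = 0.7743
χ² = 7.8077 + 0.2004 + 16.9898 + 0.7743 = 25.7722 ≈ 25.772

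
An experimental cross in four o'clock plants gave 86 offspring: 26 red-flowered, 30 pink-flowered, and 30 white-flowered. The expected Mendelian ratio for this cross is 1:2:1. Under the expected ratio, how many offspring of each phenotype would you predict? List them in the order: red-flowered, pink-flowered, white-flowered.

21.5, 43, 21.5

Total ratio parts = 4. Expected numbers out of 86:
  red-flowered: 86 × 1/4 = 21.5
  pink-flowered: 86 × 2/4 = 43
  white-flowered: 86 × 1/4 = 21.5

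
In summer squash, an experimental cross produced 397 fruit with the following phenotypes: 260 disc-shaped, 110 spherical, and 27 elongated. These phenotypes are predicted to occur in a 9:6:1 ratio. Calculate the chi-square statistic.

16.371

Total ratio parts = 16. Expected numbers out of 397:
  disc-shaped: 397 × 9/16 = 223.3125
  spherical: 397 × 6/16 = 148.875
  elongated: 397 × 1/16 = 24.8125
χ² = Σ (O − E)² / E
  disc-shaped: (260 − 223.3125)² / 223.3125 = 6.0273
  spherical: (110 − 148.875)² / 148.875 = 10.1512
  elongated: (27 − 24.8125)² / 24.8125 = 0.1929
χ² = 6.0273 + 10.1512 + 0.1929 = 16.3714 ≈ 16.371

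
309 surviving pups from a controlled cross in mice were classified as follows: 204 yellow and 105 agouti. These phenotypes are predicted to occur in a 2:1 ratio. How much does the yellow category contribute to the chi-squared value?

0.019

Expected counts for N = 309 under a 2:1 ratio (total parts = 3):
  yellow: 309 × 2/3 = 206
  agouti: 309 × 1/3 = 103
Contribution of yellow: (204 − 206)² / 206 = 0.0194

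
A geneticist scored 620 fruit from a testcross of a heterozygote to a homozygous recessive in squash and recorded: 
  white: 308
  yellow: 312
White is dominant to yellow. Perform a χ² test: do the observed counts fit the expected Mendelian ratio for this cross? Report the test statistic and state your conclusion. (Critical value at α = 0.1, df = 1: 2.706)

0.026; consistent

A testcross of a heterozygote (Aa × aa) gives a 1:1 phenotypic ratio.
Total ratio parts = 2. Expected numbers out of 620:
  white: 620 × 1/2 = 310
  yellow: 620 × 1/2 = 310
χ² = Σ (O − E)² / E
  white: (308 − 310)² / 310 = 0.0129
  yellow: (312 − 310)² / 310 = 0.0129
χ² = 0.0129 + 0.0129 = 0.0258 ≈ 0.026
Degrees of freedom = 2 − 1 = 1; critical value at α = 0.1 is 2.706.
Since 0.026 < 2.706, we fail to reject the null hypothesis — the data are consistent with the 1:1 ratio.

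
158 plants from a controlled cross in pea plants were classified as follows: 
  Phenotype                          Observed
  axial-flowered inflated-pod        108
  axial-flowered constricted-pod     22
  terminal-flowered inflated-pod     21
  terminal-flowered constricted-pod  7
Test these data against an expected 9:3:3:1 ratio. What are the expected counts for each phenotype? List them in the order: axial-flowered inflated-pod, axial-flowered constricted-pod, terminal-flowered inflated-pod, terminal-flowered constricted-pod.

Under the 9:3:3:1 hypothesis (Σ ratio = 16, N = 158):
  axial-flowered inflated-pod: 158 × 9/16 = 88.875
  axial-flowered constricted-pod: 158 × 3/16 = 29.625
  terminal-flowered inflated-pod: 158 × 3/16 = 29.625
  terminal-flowered constricted-pod: 158 × 1/16 = 9.875

88.875, 29.625, 29.625, 9.875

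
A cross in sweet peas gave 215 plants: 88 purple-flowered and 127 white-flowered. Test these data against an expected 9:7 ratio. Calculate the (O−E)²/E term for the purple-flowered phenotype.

8.971

The 9:7 ratio has 16 parts, so with N = 215 the expected counts are:
  purple-flowered: 215 × 9/16 = 120.9375
  white-flowered: 215 × 7/16 = 94.0625
Contribution of purple-flowered: (88 − 120.9375)² / 120.9375 = 8.9706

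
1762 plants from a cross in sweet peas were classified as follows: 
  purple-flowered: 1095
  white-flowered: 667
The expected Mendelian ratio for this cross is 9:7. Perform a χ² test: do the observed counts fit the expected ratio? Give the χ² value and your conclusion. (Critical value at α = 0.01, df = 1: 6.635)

24.884; not consistent

The 9:7 ratio has 16 parts, so with N = 1762 the expected counts are:
  purple-flowered: 1762 × 9/16 = 991.125
  white-flowered: 1762 × 7/16 = 770.875
χ² = Σ (O − E)² / E
  purple-flowered: (1095 − 991.125)² / 991.125 = 10.8866
  white-flowered: (667 − 770.875)² / 770.875 = 13.9971
χ² = 10.8866 + 13.9971 = 24.8837 ≈ 24.884
Degrees of freedom = 2 − 1 = 1; critical value at α = 0.01 is 6.635.
Since 24.884 > 6.635, we reject the null hypothesis — the data do not fit the 9:7 ratio.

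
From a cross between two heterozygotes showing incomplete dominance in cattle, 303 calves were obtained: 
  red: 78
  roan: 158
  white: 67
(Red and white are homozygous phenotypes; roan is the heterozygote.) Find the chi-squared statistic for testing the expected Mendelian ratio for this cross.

1.356

With incomplete dominance, a heterozygote × heterozygote cross gives a 1:2:1 phenotypic ratio.
Expected counts for N = 303 under a 1:2:1 ratio (total parts = 4):
  red: 303 × 1/4 = 75.75
  roan: 303 × 2/4 = 151.5
  white: 303 × 1/4 = 75.75
χ² = Σ (O − E)² / E
  red: (78 − 75.75)² / 75.75 = 0.0668
  roan: (158 − 151.5)² / 151.5 = 0.2789
  white: (67 − 75.75)² / 75.75 = 1.0107
χ² = 0.0668 + 0.2789 + 1.0107 = 1.3564 ≈ 1.356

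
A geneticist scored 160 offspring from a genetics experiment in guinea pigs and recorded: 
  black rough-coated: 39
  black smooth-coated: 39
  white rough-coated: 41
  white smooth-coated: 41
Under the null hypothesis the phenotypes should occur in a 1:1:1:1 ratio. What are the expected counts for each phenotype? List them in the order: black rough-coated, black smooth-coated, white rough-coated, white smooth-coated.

Total ratio parts = 4. Expected numbers out of 160:
  black rough-coated: 160 × 1/4 = 40
  black smooth-coated: 160 × 1/4 = 40
  white rough-coated: 160 × 1/4 = 40
  white smooth-coated: 160 × 1/4 = 40

40, 40, 40, 40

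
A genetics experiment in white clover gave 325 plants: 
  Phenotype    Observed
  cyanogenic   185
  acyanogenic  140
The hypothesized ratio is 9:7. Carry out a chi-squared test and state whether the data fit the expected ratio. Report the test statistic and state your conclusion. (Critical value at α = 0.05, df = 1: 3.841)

0.060; consistent

Under the 9:7 hypothesis (Σ ratio = 16, N = 325):
  cyanogenic: 325 × 9/16 = 182.8125
  acyanogenic: 325 × 7/16 = 142.1875
χ² = Σ (O − E)² / E
  cyanogenic: (185 − 182.8125)² / 182.8125 = 0.0262
  acyanogenic: (140 − 142.1875)² / 142.1875 = 0.0337
χ² = 0.0262 + 0.0337 = 0.0599 ≈ 0.060
Degrees of freedom = 2 − 1 = 1; critical value at α = 0.05 is 3.841.
Since 0.060 < 3.841, we fail to reject the null hypothesis — the data are consistent with the 9:7 ratio.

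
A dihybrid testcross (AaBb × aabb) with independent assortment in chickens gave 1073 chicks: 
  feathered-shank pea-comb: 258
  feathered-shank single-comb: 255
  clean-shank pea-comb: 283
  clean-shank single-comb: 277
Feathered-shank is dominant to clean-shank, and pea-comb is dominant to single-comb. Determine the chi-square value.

2.143

A dihybrid testcross with independent assortment gives a 1:1:1:1 ratio.
Expected counts for N = 1073 under a 1:1:1:1 ratio (total parts = 4):
  feathered-shank pea-comb: 1073 × 1/4 = 268.25
  feathered-shank single-comb: 1073 × 1/4 = 268.25
  clean-shank pea-comb: 1073 × 1/4 = 268.25
  clean-shank single-comb: 1073 × 1/4 = 268.25
χ² = Σ (O − E)² / E
  feathered-shank pea-comb: (258 − 268.25)² / 268.25 = 0.3917
  feathered-shank single-comb: (255 − 268.25)² / 268.25 = 0.6545
  clean-shank pea-comb: (283 − 268.25)² / 268.25 = 0.8110
  clean-shank single-comb: (277 − 268.25)² / 268.25 = 0.2854
χ² = 0.3917 + 0.6545 + 0.8110 + 0.2854 = 2.1426 ≈ 2.143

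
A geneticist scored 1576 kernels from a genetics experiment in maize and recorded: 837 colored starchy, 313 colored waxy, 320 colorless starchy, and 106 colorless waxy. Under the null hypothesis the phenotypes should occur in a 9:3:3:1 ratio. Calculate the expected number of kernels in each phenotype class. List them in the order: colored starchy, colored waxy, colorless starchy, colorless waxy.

Total ratio parts = 16. Expected numbers out of 1576:
  colored starchy: 1576 × 9/16 = 886.5
  colored waxy: 1576 × 3/16 = 295.5
  colorless starchy: 1576 × 3/16 = 295.5
  colorless waxy: 1576 × 1/16 = 98.5

886.5, 295.5, 295.5, 98.5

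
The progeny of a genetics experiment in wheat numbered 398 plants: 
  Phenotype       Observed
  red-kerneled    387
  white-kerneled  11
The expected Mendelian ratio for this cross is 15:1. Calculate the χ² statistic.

8.255

Total ratio parts = 16. Expected numbers out of 398:
  red-kerneled: 398 × 15/16 = 373.125
  white-kerneled: 398 × 1/16 = 24.875
χ² = Σ (O − E)² / E
  red-kerneled: (387 − 373.125)² / 373.125 = 0.5160
  white-kerneled: (11 − 24.875)² / 24.875 = 7.7393
χ² = 0.5160 + 7.7393 = 8.2553 ≈ 8.255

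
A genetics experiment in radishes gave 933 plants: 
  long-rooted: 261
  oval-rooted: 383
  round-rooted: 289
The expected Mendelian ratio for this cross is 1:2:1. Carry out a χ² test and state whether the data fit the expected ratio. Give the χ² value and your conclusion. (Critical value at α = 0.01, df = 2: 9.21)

31.572; not consistent

Total ratio parts = 4. Expected numbers out of 933:
  long-rooted: 933 × 1/4 = 233.25
  oval-rooted: 933 × 2/4 = 466.5
  round-rooted: 933 × 1/4 = 233.25
χ² = Σ (O − E)² / E
  long-rooted: (261 − 233.25)² / 233.25 = 3.3014
  oval-rooted: (383 − 466.5)² / 466.5 = 14.9459
  round-rooted: (289 − 233.25)² / 233.25 = 13.3250
χ² = 3.3014 + 14.9459 + 13.3250 = 31.5723 ≈ 31.572
Degrees of freedom = 3 − 1 = 2; critical value at α = 0.01 is 9.21.
Since 31.572 > 9.21, we reject the null hypothesis — the data do not fit the 1:2:1 ratio.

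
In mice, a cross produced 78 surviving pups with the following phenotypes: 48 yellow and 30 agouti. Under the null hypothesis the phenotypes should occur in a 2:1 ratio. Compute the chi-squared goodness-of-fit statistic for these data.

0.923

Total ratio parts = 3. Expected numbers out of 78:
  yellow: 78 × 2/3 = 52
  agouti: 78 × 1/3 = 26
χ² = Σ (O − E)² / E
  yellow: (48 − 52)² / 52 = 0.3077
  agouti: (30 − 26)² / 26 = 0.6154
χ² = 0.3077 + 0.6154 = 0.9231 ≈ 0.923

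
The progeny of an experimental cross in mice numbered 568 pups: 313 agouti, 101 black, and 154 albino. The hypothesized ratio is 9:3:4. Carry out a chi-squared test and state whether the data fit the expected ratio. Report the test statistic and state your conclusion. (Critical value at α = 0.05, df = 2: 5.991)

1.430; consistent

The 9:3:4 ratio has 16 parts, so with N = 568 the expected counts are:
  agouti: 568 × 9/16 = 319.5
  black: 568 × 3/16 = 106.5
  albino: 568 × 4/16 = 142
χ² = Σ (O − E)² / E
  agouti: (313 − 319.5)² / 319.5 = 0.1322
  black: (101 − 106.5)² / 106.5 = 0.2840
  albino: (154 − 142)² / 142 = 1.0141
χ² = 0.1322 + 0.2840 + 1.0141 = 1.4303 ≈ 1.430
Degrees of freedom = 3 − 1 = 2; critical value at α = 0.05 is 5.991.
Since 1.430 < 5.991, we fail to reject the null hypothesis — the data are consistent with the 9:3:4 ratio.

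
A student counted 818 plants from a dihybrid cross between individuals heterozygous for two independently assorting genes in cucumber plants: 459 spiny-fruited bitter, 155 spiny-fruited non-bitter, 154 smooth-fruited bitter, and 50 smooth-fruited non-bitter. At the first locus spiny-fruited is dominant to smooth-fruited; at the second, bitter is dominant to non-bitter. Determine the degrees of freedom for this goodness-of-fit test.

A dihybrid F₂ with independent assortment and complete dominance at both loci gives a 9:3:3:1 phenotypic ratio.
A goodness-of-fit test with 4 phenotype classes has df = 4 − 1 = 3.

3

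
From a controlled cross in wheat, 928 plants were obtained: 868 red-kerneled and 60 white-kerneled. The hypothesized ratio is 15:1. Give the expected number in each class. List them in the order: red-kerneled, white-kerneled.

870, 58

The 15:1 ratio has 16 parts, so with N = 928 the expected counts are:
  red-kerneled: 928 × 15/16 = 870
  white-kerneled: 928 × 1/16 = 58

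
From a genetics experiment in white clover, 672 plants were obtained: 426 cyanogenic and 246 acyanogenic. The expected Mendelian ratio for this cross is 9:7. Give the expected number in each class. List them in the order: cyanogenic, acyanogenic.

378, 294

The 9:7 ratio has 16 parts, so with N = 672 the expected counts are:
  cyanogenic: 672 × 9/16 = 378
  acyanogenic: 672 × 7/16 = 294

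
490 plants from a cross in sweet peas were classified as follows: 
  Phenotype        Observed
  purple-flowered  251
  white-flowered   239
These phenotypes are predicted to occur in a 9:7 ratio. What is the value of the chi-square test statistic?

Total ratio parts = 16. Expected numbers out of 490:
  purple-flowered: 490 × 9/16 = 275.625
  white-flowered: 490 × 7/16 = 214.375
χ² = Σ (O − E)² / E
  purple-flowered: (251 − 275.625)² / 275.625 = 2.2001
  white-flowered: (239 − 214.375)² / 214.375 = 2.8286
χ² = 2.2001 + 2.8286 = 5.0287 ≈ 5.029

5.029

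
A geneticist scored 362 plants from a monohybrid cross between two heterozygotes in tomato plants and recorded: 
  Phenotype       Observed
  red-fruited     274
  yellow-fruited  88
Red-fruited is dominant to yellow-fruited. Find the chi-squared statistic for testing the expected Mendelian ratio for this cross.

For a monohybrid cross between heterozygotes with complete dominance, the expected phenotypic ratio is 3:1.
Under the 3:1 hypothesis (Σ ratio = 4, N = 362):
  red-fruited: 362 × 3/4 = 271.5
  yellow-fruited: 362 × 1/4 = 90.5
χ² = Σ (O − E)² / E
  red-fruited: (274 − 271.5)² / 271.5 = 0.0230
  yellow-fruited: (88 − 90.5)² / 90.5 = 0.0691
χ² = 0.0230 + 0.0691 = 0.0921 ≈ 0.092

0.092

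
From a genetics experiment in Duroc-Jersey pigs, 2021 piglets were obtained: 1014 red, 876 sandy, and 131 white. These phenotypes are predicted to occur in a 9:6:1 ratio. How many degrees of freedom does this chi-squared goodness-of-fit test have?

2

A goodness-of-fit test with 3 phenotype classes has df = 3 − 1 = 2.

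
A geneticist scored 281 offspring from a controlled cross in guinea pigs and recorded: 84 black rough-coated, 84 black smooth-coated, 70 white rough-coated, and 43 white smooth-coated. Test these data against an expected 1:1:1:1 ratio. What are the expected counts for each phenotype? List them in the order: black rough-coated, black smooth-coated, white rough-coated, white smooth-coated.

Total ratio parts = 4. Expected numbers out of 281:
  black rough-coated: 281 × 1/4 = 70.25
  black smooth-coated: 281 × 1/4 = 70.25
  white rough-coated: 281 × 1/4 = 70.25
  white smooth-coated: 281 × 1/4 = 70.25

70.25, 70.25, 70.25, 70.25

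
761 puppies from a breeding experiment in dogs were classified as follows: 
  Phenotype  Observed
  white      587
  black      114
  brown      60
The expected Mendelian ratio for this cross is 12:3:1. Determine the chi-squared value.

9.483

Total ratio parts = 16. Expected numbers out of 761:
  white: 761 × 12/16 = 570.75
  black: 761 × 3/16 = 142.6875
  brown: 761 × 1/16 = 47.5625
χ² = Σ (O − E)² / E
  white: (587 − 570.75)² / 570.75 = 0.4627
  black: (114 − 142.6875)² / 142.6875 = 5.7677
  brown: (60 − 47.5625)² / 47.5625 = 3.2524
χ² = 0.4627 + 5.7677 + 3.2524 = 9.4828 ≈ 9.483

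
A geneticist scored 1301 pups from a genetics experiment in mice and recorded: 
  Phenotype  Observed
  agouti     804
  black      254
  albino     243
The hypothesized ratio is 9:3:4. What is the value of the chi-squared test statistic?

Under the 9:3:4 hypothesis (Σ ratio = 16, N = 1301):
  agouti: 1301 × 9/16 = 731.8125
  black: 1301 × 3/16 = 243.9375
  albino: 1301 × 4/16 = 325.25
χ² = Σ (O − E)² / E
  agouti: (804 − 731.8125)² / 731.8125 = 7.1207
  black: (254 − 243.9375)² / 243.9375 = 0.4151
  albino: (243 − 325.25)² / 325.25 = 20.7996
χ² = 7.1207 + 0.4151 + 20.7996 = 28.3354 ≈ 28.335

28.335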